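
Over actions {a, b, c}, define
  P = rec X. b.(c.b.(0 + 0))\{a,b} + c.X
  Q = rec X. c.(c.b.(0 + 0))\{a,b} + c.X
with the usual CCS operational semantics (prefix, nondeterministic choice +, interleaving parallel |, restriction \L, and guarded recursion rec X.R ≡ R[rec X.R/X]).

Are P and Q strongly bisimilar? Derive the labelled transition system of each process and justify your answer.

P's transition system — 3 states:
  p0 = rec X. b.(c.b.(0 + 0))\{a,b} + c.X ⊢ --b--▸ p1, --c--▸ p0
  p1 = (c.b.(0 + 0))\{a,b} ⊢ --c--▸ p2
  p2 = (b.(0 + 0))\{a,b} ⊢ (no moves)
Q's transition system — 3 states:
  q0 = rec X. c.(c.b.(0 + 0))\{a,b} + c.X ⊢ --c--▸ q0, --c--▸ q1
  q1 = (c.b.(0 + 0))\{a,b} ⊢ --c--▸ q2
  q2 = (b.(0 + 0))\{a,b} ⊢ (no moves)
Partition-refinement fixed point:
  B0 = {p0}
  B1 = {p1, q1}
  B2 = {p2, q2}
  B3 = {q0}
p0 ∈ B0, q0 ∈ B3 → different blocks

NO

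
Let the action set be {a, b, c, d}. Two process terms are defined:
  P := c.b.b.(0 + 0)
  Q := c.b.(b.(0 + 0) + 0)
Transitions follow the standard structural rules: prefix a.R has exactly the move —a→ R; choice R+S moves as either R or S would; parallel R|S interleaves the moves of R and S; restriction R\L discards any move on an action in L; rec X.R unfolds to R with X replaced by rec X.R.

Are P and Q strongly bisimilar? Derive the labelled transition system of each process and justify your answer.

P ~ Q

P's transition system — 4 states:
  s0 = c.b.b.(0 + 0) | -c-> s1
  s1 = b.b.(0 + 0) | -b-> s2
  s2 = b.(0 + 0) | -b-> s3
  s3 = 0 + 0 | ·
Q's transition system — 4 states:
  t0 = c.b.(b.(0 + 0) + 0) | -c-> t1
  t1 = b.(b.(0 + 0) + 0) | -b-> t2
  t2 = b.(0 + 0) + 0 | -b-> t3
  t3 = 0 + 0 | ·
Coarsest stable partition (strong bisimilarity classes):
  B0 = {s0, t0}
  B1 = {s1, t1}
  B2 = {s2, t2}
  B3 = {s3, t3}
s0 ∈ B0, t0 ∈ B0 → same block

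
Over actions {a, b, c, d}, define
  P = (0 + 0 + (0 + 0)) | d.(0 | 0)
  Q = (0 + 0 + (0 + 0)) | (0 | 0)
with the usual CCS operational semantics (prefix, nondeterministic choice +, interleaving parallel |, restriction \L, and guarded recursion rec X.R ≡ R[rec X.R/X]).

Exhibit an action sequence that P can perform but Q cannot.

d

Reachable graph of P (2 states):
  s0 = (0 + 0 + (0 + 0)) | d.(0 | 0) → —d→ s1
  s1 = (0 + 0 + (0 + 0)) | (0 | 0) → ∅
Reachable graph of Q (1 states):
  t0 = (0 + 0 + (0 + 0)) | (0 | 0) → ∅
Trace ⟨d⟩ through P, begin at {s0}:
  [1] d ⇒ {s1}
  — P admits the full trace.
Trace ⟨d⟩ through Q, begin at {t0}:
  [1] d ⇒ ∅  — Q cannot continue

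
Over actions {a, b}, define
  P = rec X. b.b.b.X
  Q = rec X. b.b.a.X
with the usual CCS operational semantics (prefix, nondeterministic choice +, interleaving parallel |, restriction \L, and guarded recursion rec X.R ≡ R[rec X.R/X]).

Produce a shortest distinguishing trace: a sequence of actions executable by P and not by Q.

bbb

Reachable graph of P (3 states):
  u0 = rec X. b.b.b.X has moves -b-> u1
  u1 = b.b.(rec X. b.b.b.X) has moves -b-> u2
  u2 = b.(rec X. b.b.b.X) has moves -b-> u0
Reachable graph of Q (3 states):
  v0 = rec X. b.b.a.X has moves -b-> v1
  v1 = b.a.(rec X. b.b.a.X) has moves -b-> v2
  v2 = a.(rec X. b.b.a.X) has moves -a-> v0
Executing bbb from P (initial set {u0}):
  after b @ step 1: {u1}
  after b @ step 2: {u2}
  after b @ step 3: {u0}
  P completes σ.
Executing bbb from Q (initial set {v0}):
  after b @ step 1: {v1}
  after b @ step 2: {v2}
  after b @ step 3: ∅  — Q cannot continue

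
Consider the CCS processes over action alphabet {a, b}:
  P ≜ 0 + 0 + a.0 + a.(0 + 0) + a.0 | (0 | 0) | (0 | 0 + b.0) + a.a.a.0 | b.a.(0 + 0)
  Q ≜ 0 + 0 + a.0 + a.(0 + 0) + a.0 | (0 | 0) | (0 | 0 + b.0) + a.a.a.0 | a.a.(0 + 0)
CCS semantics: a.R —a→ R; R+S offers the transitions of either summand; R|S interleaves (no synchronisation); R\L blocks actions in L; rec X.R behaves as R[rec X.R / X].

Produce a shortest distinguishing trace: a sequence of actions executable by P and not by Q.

aab

P's transition system — 17 states:
  m0 = 0 + 0 + a.0 + a.(0 + 0) + a.0 | (0 | 0) | (0 | 0 + b.0) + a.a.a.0 | b.a.(0 + 0) | —a→ m1, —a→ m2, —a→ m3, —a→ m4, —b→ m5, —b→ m6
  m1 = 0 | (no moves)
  m2 = 0 + 0 | (no moves)
  m3 = 0 | (0 | 0) | (0 | 0 + b.0) | —b→ m7
  m4 = a.a.0 | b.a.(0 + 0) | —a→ m8, —b→ m9
  m5 = a.0 | (0 | 0) | 0 | —a→ m7
  m6 = a.a.a.0 | a.(0 + 0) | —a→ m10, —a→ m9
  m7 = 0 | (0 | 0) | 0 | (no moves)
  m8 = a.0 | b.a.(0 + 0) | —a→ m11, —b→ m12
  m9 = a.a.0 | a.(0 + 0) | —a→ m12, —a→ m13
  m10 = a.a.a.0 | (0 + 0) | —a→ m13
  m11 = 0 | b.a.(0 + 0) | —b→ m14
  m12 = a.0 | a.(0 + 0) | —a→ m14, —a→ m15
  m13 = a.a.0 | (0 + 0) | —a→ m15
  m14 = 0 | a.(0 + 0) | —a→ m16
  m15 = a.0 | (0 + 0) | —a→ m16
  m16 = 0 | (0 + 0) | (no moves)
Q's transition system — 17 states:
  n0 = 0 + 0 + a.0 + a.(0 + 0) + a.0 | (0 | 0) | (0 | 0 + b.0) + a.a.a.0 | a.a.(0 + 0) | —a→ n1, —a→ n2, —a→ n3, —a→ n4, —a→ n5, —b→ n6
  n1 = 0 | (no moves)
  n2 = 0 + 0 | (no moves)
  n3 = 0 | (0 | 0) | (0 | 0 + b.0) | —b→ n7
  n4 = a.a.0 | a.a.(0 + 0) | —a→ n8, —a→ n9
  n5 = a.a.a.0 | a.(0 + 0) | —a→ n10, —a→ n9
  n6 = a.0 | (0 | 0) | 0 | —a→ n7
  n7 = 0 | (0 | 0) | 0 | (no moves)
  n8 = a.0 | a.a.(0 + 0) | —a→ n11, —a→ n12
  n9 = a.a.0 | a.(0 + 0) | —a→ n12, —a→ n13
  n10 = a.a.a.0 | (0 + 0) | —a→ n13
  n11 = 0 | a.a.(0 + 0) | —a→ n14
  n12 = a.0 | a.(0 + 0) | —a→ n14, —a→ n15
  n13 = a.a.0 | (0 + 0) | —a→ n15
  n14 = 0 | a.(0 + 0) | —a→ n16
  n15 = a.0 | (0 + 0) | —a→ n16
  n16 = 0 | (0 + 0) | (no moves)
Trace ⟨aab⟩ through P, begin at {m0}:
  after a @ step 1: {m1, m2, m3, m4}
  after a @ step 2: {m8}
  after b @ step 3: {m12}
  P completes σ.
Trace ⟨aab⟩ through Q, begin at {n0}:
  after a @ step 1: {n1, n2, n3, n4, n5}
  after a @ step 2: {n10, n8, n9}
  after b @ step 3: ∅ (Q stuck)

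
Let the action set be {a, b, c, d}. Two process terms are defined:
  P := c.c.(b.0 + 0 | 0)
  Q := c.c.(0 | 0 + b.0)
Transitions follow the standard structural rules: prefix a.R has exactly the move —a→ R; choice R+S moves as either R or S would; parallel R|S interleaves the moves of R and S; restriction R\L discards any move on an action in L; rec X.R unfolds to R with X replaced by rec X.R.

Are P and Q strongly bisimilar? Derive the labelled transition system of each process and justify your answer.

P's transition system — 4 states:
  s0 = c.c.(b.0 + 0 | 0) :: ··c··> s1
  s1 = c.(b.0 + 0 | 0) :: ··c··> s2
  s2 = b.0 + 0 | 0 :: ··b··> s3
  s3 = 0 :: ·
Q's transition system — 4 states:
  t0 = c.c.(0 | 0 + b.0) :: ··c··> t1
  t1 = c.(0 | 0 + b.0) :: ··c··> t2
  t2 = 0 | 0 + b.0 :: ··b··> t3
  t3 = 0 :: ·
Bisimilarity quotient blocks:
  B0 = {s0, t0}
  B1 = {s1, t1}
  B2 = {s2, t2}
  B3 = {s3, t3}
s0 ∈ B0, t0 ∈ B0 → same block

bisimilar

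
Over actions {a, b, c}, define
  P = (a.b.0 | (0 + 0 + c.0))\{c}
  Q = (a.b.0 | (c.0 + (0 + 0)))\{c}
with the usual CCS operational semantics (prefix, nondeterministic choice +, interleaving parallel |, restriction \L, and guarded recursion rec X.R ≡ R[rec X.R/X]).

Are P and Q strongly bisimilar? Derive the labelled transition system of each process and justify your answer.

P's transition system — 3 states:
  s0 = (a.b.0 | (0 + 0 + c.0))\{c} → -a-> s1
  s1 = (b.0 | (0 + 0 + c.0))\{c} → -b-> s2
  s2 = (0 | (0 + 0 + c.0))\{c} → ·
Q's transition system — 3 states:
  t0 = (a.b.0 | (c.0 + (0 + 0)))\{c} → -a-> t1
  t1 = (b.0 | (c.0 + (0 + 0)))\{c} → -b-> t2
  t2 = (0 | (c.0 + (0 + 0)))\{c} → ·
Partition-refinement fixed point:
  B0 = {s0, t0}
  B1 = {s1, t1}
  B2 = {s2, t2}
s0 ∈ B0, t0 ∈ B0 → same block

YES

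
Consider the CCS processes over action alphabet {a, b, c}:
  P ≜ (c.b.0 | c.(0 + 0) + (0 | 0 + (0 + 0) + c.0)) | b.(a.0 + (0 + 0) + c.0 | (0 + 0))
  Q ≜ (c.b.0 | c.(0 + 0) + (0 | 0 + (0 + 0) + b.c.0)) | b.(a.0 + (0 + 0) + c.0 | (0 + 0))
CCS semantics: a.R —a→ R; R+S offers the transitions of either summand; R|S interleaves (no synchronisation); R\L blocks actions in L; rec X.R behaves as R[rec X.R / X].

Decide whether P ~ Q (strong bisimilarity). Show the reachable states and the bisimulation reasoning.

NO

LTS(P): 28 reachable states
  s0 = (c.b.0 | c.(0 + 0) + (0 | 0 + (0 + 0) + c.0)) | b.(a.0 + (0 + 0) + c.0 | (0 + 0)) :: --b--▸ s1, --c--▸ s2, --c--▸ s3, --c--▸ s4
  s1 = (c.b.0 | c.(0 + 0) + (0 | 0 + (0 + 0) + c.0)) | (a.0 + (0 + 0) + c.0 | (0 + 0)) :: --a--▸ s5, --c--▸ s6, --c--▸ s7, --c--▸ s8, --c--▸ s9
  s2 = 0 | b.(a.0 + (0 + 0) + c.0 | (0 + 0)) :: --b--▸ s7
  s3 = b.0 | c.(0 + 0) | b.(a.0 + (0 + 0) + c.0 | (0 + 0)) :: --b--▸ s10, --b--▸ s8, --c--▸ s11
  s4 = c.b.0 | (0 + 0) | b.(a.0 + (0 + 0) + c.0 | (0 + 0)) :: --b--▸ s9, --c--▸ s11
  s5 = (c.b.0 | c.(0 + 0) + (0 | 0 + (0 + 0) + c.0)) | 0 :: --c--▸ s12, --c--▸ s13, --c--▸ s14
  s6 = (c.b.0 | c.(0 + 0) + (0 | 0 + (0 + 0) + c.0)) | (0 | (0 + 0)) :: --c--▸ s15, --c--▸ s16, --c--▸ s17
  s7 = 0 | (a.0 + (0 + 0) + c.0 | (0 + 0)) :: --a--▸ s12, --c--▸ s15
  s8 = b.0 | c.(0 + 0) | (a.0 + (0 + 0) + c.0 | (0 + 0)) :: --a--▸ s13, --b--▸ s18, --c--▸ s16, --c--▸ s19
  s9 = c.b.0 | (0 + 0) | (a.0 + (0 + 0) + c.0 | (0 + 0)) :: --a--▸ s14, --c--▸ s17, --c--▸ s19
  s10 = 0 | c.(0 + 0) | b.(a.0 + (0 + 0) + c.0 | (0 + 0)) :: --b--▸ s18, --c--▸ s20
  s11 = b.0 | (0 + 0) | b.(a.0 + (0 + 0) + c.0 | (0 + 0)) :: --b--▸ s19, --b--▸ s20
  s12 = 0 | 0 :: ·
  s13 = b.0 | c.(0 + 0) | 0 :: --b--▸ s21, --c--▸ s22
  s14 = c.b.0 | (0 + 0) | 0 :: --c--▸ s22
  s15 = 0 | (0 | (0 + 0)) :: ·
  s16 = b.0 | c.(0 + 0) | (0 | (0 + 0)) :: --b--▸ s23, --c--▸ s24
  s17 = c.b.0 | (0 + 0) | (0 | (0 + 0)) :: --c--▸ s24
  s18 = 0 | c.(0 + 0) | (a.0 + (0 + 0) + c.0 | (0 + 0)) :: --a--▸ s21, --c--▸ s23, --c--▸ s25
  s19 = b.0 | (0 + 0) | (a.0 + (0 + 0) + c.0 | (0 + 0)) :: --a--▸ s22, --b--▸ s25, --c--▸ s24
  s20 = 0 | (0 + 0) | b.(a.0 + (0 + 0) + c.0 | (0 + 0)) :: --b--▸ s25
  s21 = 0 | c.(0 + 0) | 0 :: --c--▸ s26
  s22 = b.0 | (0 + 0) | 0 :: --b--▸ s26
  s23 = 0 | c.(0 + 0) | (0 | (0 + 0)) :: --c--▸ s27
  s24 = b.0 | (0 + 0) | (0 | (0 + 0)) :: --b--▸ s27
  s25 = 0 | (0 + 0) | (a.0 + (0 + 0) + c.0 | (0 + 0)) :: --a--▸ s26, --c--▸ s27
  s26 = 0 | (0 + 0) | 0 :: ·
  s27 = 0 | (0 + 0) | (0 | (0 + 0)) :: ·
LTS(Q): 32 reachable states
  t0 = (c.b.0 | c.(0 + 0) + (0 | 0 + (0 + 0) + b.c.0)) | b.(a.0 + (0 + 0) + c.0 | (0 + 0)) :: --b--▸ t1, --b--▸ t2, --c--▸ t3, --c--▸ t4
  t1 = (c.b.0 | c.(0 + 0) + (0 | 0 + (0 + 0) + b.c.0)) | (a.0 + (0 + 0) + c.0 | (0 + 0)) :: --a--▸ t5, --b--▸ t6, --c--▸ t7, --c--▸ t8, --c--▸ t9
  t2 = c.0 | b.(a.0 + (0 + 0) + c.0 | (0 + 0)) :: --b--▸ t6, --c--▸ t10
  t3 = b.0 | c.(0 + 0) | b.(a.0 + (0 + 0) + c.0 | (0 + 0)) :: --b--▸ t11, --b--▸ t8, --c--▸ t12
  t4 = c.b.0 | (0 + 0) | b.(a.0 + (0 + 0) + c.0 | (0 + 0)) :: --b--▸ t9, --c--▸ t12
  t5 = (c.b.0 | c.(0 + 0) + (0 | 0 + (0 + 0) + b.c.0)) | 0 :: --b--▸ t13, --c--▸ t14, --c--▸ t15
  t6 = c.0 | (a.0 + (0 + 0) + c.0 | (0 + 0)) :: --a--▸ t13, --c--▸ t16, --c--▸ t17
  t7 = (c.b.0 | c.(0 + 0) + (0 | 0 + (0 + 0) + b.c.0)) | (0 | (0 + 0)) :: --b--▸ t17, --c--▸ t18, --c--▸ t19
  t8 = b.0 | c.(0 + 0) | (a.0 + (0 + 0) + c.0 | (0 + 0)) :: --a--▸ t14, --b--▸ t20, --c--▸ t18, --c--▸ t21
  t9 = c.b.0 | (0 + 0) | (a.0 + (0 + 0) + c.0 | (0 + 0)) :: --a--▸ t15, --c--▸ t19, --c--▸ t21
  t10 = 0 | b.(a.0 + (0 + 0) + c.0 | (0 + 0)) :: --b--▸ t16
  t11 = 0 | c.(0 + 0) | b.(a.0 + (0 + 0) + c.0 | (0 + 0)) :: --b--▸ t20, --c--▸ t22
  t12 = b.0 | (0 + 0) | b.(a.0 + (0 + 0) + c.0 | (0 + 0)) :: --b--▸ t21, --b--▸ t22
  t13 = c.0 | 0 :: --c--▸ t23
  t14 = b.0 | c.(0 + 0) | 0 :: --b--▸ t24, --c--▸ t25
  t15 = c.b.0 | (0 + 0) | 0 :: --c--▸ t25
  t16 = 0 | (a.0 + (0 + 0) + c.0 | (0 + 0)) :: --a--▸ t23, --c--▸ t26
  t17 = c.0 | (0 | (0 + 0)) :: --c--▸ t26
  t18 = b.0 | c.(0 + 0) | (0 | (0 + 0)) :: --b--▸ t27, --c--▸ t28
  t19 = c.b.0 | (0 + 0) | (0 | (0 + 0)) :: --c--▸ t28
  t20 = 0 | c.(0 + 0) | (a.0 + (0 + 0) + c.0 | (0 + 0)) :: --a--▸ t24, --c--▸ t27, --c--▸ t29
  t21 = b.0 | (0 + 0) | (a.0 + (0 + 0) + c.0 | (0 + 0)) :: --a--▸ t25, --b--▸ t29, --c--▸ t28
  t22 = 0 | (0 + 0) | b.(a.0 + (0 + 0) + c.0 | (0 + 0)) :: --b--▸ t29
  t23 = 0 | 0 :: ·
  t24 = 0 | c.(0 + 0) | 0 :: --c--▸ t30
  t25 = b.0 | (0 + 0) | 0 :: --b--▸ t30
  t26 = 0 | (0 | (0 + 0)) :: ·
  t27 = 0 | c.(0 + 0) | (0 | (0 + 0)) :: --c--▸ t31
  t28 = b.0 | (0 + 0) | (0 | (0 + 0)) :: --b--▸ t31
  t29 = 0 | (0 + 0) | (a.0 + (0 + 0) + c.0 | (0 + 0)) :: --a--▸ t30, --c--▸ t31
  t30 = 0 | (0 + 0) | 0 :: ·
  t31 = 0 | (0 + 0) | (0 | (0 + 0)) :: ·
Bisimilarity quotient blocks:
  B0 = {s0}
  B1 = {s2, s20, t10, t22}
  B2 = {s25, s7, t16, t29}
  B3 = {s12, s15, s26, s27, t23, t26, t30, t31}
  B4 = {s4, t4}
  B5 = {s9, t9}
  B6 = {s14, s17, t15, t19}
  B7 = {s22, s24, t25, t28}
  B8 = {s19, t21}
  B9 = {s11, t12}
  B10 = {s3, t3}
  B11 = {s10, t11, t2}
  B12 = {s18, t20, t6}
  B13 = {s21, s23, t13, t17, t24, t27}
  B14 = {s8, t8}
  B15 = {s13, s16, t14, t18}
  B16 = {s1}
  B17 = {s5, s6}
  B18 = {t0}
  B19 = {t1}
  B20 = {t5, t7}
s0 ∈ B0, t0 ∈ B18 → different blocks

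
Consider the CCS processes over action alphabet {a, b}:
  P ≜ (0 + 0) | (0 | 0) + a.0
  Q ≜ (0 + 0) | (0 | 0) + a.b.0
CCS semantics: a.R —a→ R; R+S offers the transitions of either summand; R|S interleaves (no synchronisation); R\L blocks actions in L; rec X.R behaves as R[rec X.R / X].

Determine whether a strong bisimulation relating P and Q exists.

not bisimilar

Reachable graph of P (2 states):
  m0 = (0 + 0) | (0 | 0) + a.0 | --a--▸ m1
  m1 = 0 | (no moves)
Reachable graph of Q (3 states):
  n0 = (0 + 0) | (0 | 0) + a.b.0 | --a--▸ n1
  n1 = b.0 | --b--▸ n2
  n2 = 0 | (no moves)
Coarsest stable partition (strong bisimilarity classes):
  B0 = {m0}
  B1 = {m1, n2}
  B2 = {n0}
  B3 = {n1}
m0 ∈ B0, n0 ∈ B2 → different blocks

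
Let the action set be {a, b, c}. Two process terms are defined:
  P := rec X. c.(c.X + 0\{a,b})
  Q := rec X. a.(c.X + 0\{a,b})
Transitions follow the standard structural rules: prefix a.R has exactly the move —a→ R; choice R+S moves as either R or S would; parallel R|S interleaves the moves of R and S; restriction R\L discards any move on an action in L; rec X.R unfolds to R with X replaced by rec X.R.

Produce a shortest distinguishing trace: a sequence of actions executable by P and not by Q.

P's transition system — 2 states:
  u0 = rec X. c.(c.X + 0\{a,b}) ⊢ -c-> u1
  u1 = c.(rec X. c.(c.X + 0\{a,b})) + 0\{a,b} ⊢ -c-> u0
Q's transition system — 2 states:
  v0 = rec X. a.(c.X + 0\{a,b}) ⊢ -a-> v1
  v1 = c.(rec X. a.(c.X + 0\{a,b})) + 0\{a,b} ⊢ -c-> v0
Trace ⟨c⟩ through P, begin at {u0}:
  [1] c ⇒ {u1}
  ✓ P
Trace ⟨c⟩ through Q, begin at {v0}:
  [1] c ⇒ ∅  — Q cannot continue

c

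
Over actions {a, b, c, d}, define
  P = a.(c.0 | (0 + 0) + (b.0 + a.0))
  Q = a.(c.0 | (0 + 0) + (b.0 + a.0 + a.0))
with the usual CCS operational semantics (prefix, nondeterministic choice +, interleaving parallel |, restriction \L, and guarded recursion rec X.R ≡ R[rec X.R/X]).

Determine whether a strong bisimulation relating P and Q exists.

bisimilar

LTS(P): 4 reachable states
  p0 = a.(c.0 | (0 + 0) + (b.0 + a.0)) → =a=> p1
  p1 = c.0 | (0 + 0) + (b.0 + a.0) → =a=> p2, =b=> p2, =c=> p3
  p2 = 0 → ∅
  p3 = 0 | (0 + 0) → ∅
LTS(Q): 4 reachable states
  q0 = a.(c.0 | (0 + 0) + (b.0 + a.0 + a.0)) → =a=> q1
  q1 = c.0 | (0 + 0) + (b.0 + a.0 + a.0) → =a=> q2, =b=> q2, =c=> q3
  q2 = 0 → ∅
  q3 = 0 | (0 + 0) → ∅
Coarsest stable partition (strong bisimilarity classes):
  B0 = {p0, q0}
  B1 = {p1, q1}
  B2 = {p2, p3, q2, q3}
p0 ∈ B0, q0 ∈ B0 → same block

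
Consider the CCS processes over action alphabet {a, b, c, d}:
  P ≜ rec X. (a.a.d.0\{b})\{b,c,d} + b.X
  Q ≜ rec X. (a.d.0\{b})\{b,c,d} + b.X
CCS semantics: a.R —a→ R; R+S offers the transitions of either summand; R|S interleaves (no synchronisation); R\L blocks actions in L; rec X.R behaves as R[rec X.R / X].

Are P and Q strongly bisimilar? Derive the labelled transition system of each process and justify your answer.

Reachable graph of P (3 states):
  m0 = rec X. (a.a.d.0\{b})\{b,c,d} + b.X → ··a··> m1, ··b··> m0
  m1 = (a.d.0\{b})\{b,c,d} → ··a··> m2
  m2 = (d.0\{b})\{b,c,d} → ∅
Reachable graph of Q (2 states):
  n0 = rec X. (a.d.0\{b})\{b,c,d} + b.X → ··a··> n1, ··b··> n0
  n1 = (d.0\{b})\{b,c,d} → ∅
Partition-refinement fixed point:
  B0 = {m0}
  B1 = {m1}
  B2 = {m2, n1}
  B3 = {n0}
m0 ∈ B0, n0 ∈ B3 → different blocks

not bisimilar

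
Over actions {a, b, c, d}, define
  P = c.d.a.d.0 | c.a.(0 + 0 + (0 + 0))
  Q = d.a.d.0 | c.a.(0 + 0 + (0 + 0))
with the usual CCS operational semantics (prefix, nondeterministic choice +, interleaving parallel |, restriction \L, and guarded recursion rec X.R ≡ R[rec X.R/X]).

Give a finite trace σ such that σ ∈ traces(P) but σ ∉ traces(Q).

LTS(P): 15 reachable states
  s0 = c.d.a.d.0 | c.a.(0 + 0 + (0 + 0)) has moves --c--▸ s1, --c--▸ s2
  s1 = c.d.a.d.0 | a.(0 + 0 + (0 + 0)) has moves --a--▸ s3, --c--▸ s4
  s2 = d.a.d.0 | c.a.(0 + 0 + (0 + 0)) has moves --c--▸ s4, --d--▸ s5
  s3 = c.d.a.d.0 | (0 + 0 + (0 + 0)) has moves --c--▸ s6
  s4 = d.a.d.0 | a.(0 + 0 + (0 + 0)) has moves --a--▸ s6, --d--▸ s7
  s5 = a.d.0 | c.a.(0 + 0 + (0 + 0)) has moves --a--▸ s8, --c--▸ s7
  s6 = d.a.d.0 | (0 + 0 + (0 + 0)) has moves --d--▸ s9
  s7 = a.d.0 | a.(0 + 0 + (0 + 0)) has moves --a--▸ s10, --a--▸ s9
  s8 = d.0 | c.a.(0 + 0 + (0 + 0)) has moves --c--▸ s10, --d--▸ s11
  s9 = a.d.0 | (0 + 0 + (0 + 0)) has moves --a--▸ s12
  s10 = d.0 | a.(0 + 0 + (0 + 0)) has moves --a--▸ s12, --d--▸ s13
  s11 = 0 | c.a.(0 + 0 + (0 + 0)) has moves --c--▸ s13
  s12 = d.0 | (0 + 0 + (0 + 0)) has moves --d--▸ s14
  s13 = 0 | a.(0 + 0 + (0 + 0)) has moves --a--▸ s14
  s14 = 0 | (0 + 0 + (0 + 0)) has moves stopped
LTS(Q): 12 reachable states
  t0 = d.a.d.0 | c.a.(0 + 0 + (0 + 0)) has moves --c--▸ t1, --d--▸ t2
  t1 = d.a.d.0 | a.(0 + 0 + (0 + 0)) has moves --a--▸ t3, --d--▸ t4
  t2 = a.d.0 | c.a.(0 + 0 + (0 + 0)) has moves --a--▸ t5, --c--▸ t4
  t3 = d.a.d.0 | (0 + 0 + (0 + 0)) has moves --d--▸ t6
  t4 = a.d.0 | a.(0 + 0 + (0 + 0)) has moves --a--▸ t6, --a--▸ t7
  t5 = d.0 | c.a.(0 + 0 + (0 + 0)) has moves --c--▸ t7, --d--▸ t8
  t6 = a.d.0 | (0 + 0 + (0 + 0)) has moves --a--▸ t9
  t7 = d.0 | a.(0 + 0 + (0 + 0)) has moves --a--▸ t9, --d--▸ t10
  t8 = 0 | c.a.(0 + 0 + (0 + 0)) has moves --c--▸ t10
  t9 = d.0 | (0 + 0 + (0 + 0)) has moves --d--▸ t11
  t10 = 0 | a.(0 + 0 + (0 + 0)) has moves --a--▸ t11
  t11 = 0 | (0 + 0 + (0 + 0)) has moves stopped
Trace ⟨cc⟩ through P, begin at {s0}:
  [1] c ⇒ {s1, s2}
  [2] c ⇒ {s4}
  ✓ P
Trace ⟨cc⟩ through Q, begin at {t0}:
  [1] c ⇒ {t1}
  [2] c ⇒ ∅  — Q cannot continue

cc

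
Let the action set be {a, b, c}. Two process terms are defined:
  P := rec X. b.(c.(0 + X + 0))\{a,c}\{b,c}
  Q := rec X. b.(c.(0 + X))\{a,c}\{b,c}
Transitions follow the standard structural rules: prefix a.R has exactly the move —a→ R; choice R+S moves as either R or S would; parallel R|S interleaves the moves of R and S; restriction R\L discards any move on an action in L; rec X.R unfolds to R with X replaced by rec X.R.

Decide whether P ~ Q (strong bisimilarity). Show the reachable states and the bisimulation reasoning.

P ~ Q

P's transition system — 2 states:
  u0 = rec X. b.(c.(0 + X + 0))\{a,c}\{b,c} → —b→ u1
  u1 = (c.(0 + (rec X. b.(c.(0 + X + 0))\{a,c}\{b,c}) + 0))\{a,c}\{b,c} → stopped
Q's transition system — 2 states:
  v0 = rec X. b.(c.(0 + X))\{a,c}\{b,c} → —b→ v1
  v1 = (c.(0 + (rec X. b.(c.(0 + X))\{a,c}\{b,c})))\{a,c}\{b,c} → stopped
Coarsest stable partition (strong bisimilarity classes):
  B0 = {u0, v0}
  B1 = {u1, v1}
u0 ∈ B0, v0 ∈ B0 → same block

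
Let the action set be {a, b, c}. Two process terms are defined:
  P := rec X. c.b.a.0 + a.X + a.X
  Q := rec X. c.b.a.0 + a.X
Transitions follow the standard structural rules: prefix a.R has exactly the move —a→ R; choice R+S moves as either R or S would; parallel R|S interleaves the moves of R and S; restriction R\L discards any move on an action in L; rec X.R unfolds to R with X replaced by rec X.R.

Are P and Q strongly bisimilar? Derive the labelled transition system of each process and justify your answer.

P ~ Q

Reachable graph of P (4 states):
  m0 = rec X. c.b.a.0 + a.X + a.X ⊢ -a-> m0, -c-> m1
  m1 = b.a.0 ⊢ -b-> m2
  m2 = a.0 ⊢ -a-> m3
  m3 = 0 ⊢ (no moves)
Reachable graph of Q (4 states):
  n0 = rec X. c.b.a.0 + a.X ⊢ -a-> n0, -c-> n1
  n1 = b.a.0 ⊢ -b-> n2
  n2 = a.0 ⊢ -a-> n3
  n3 = 0 ⊢ (no moves)
Partition-refinement fixed point:
  B0 = {m0, n0}
  B1 = {m1, n1}
  B2 = {m2, n2}
  B3 = {m3, n3}
m0 ∈ B0, n0 ∈ B0 → same block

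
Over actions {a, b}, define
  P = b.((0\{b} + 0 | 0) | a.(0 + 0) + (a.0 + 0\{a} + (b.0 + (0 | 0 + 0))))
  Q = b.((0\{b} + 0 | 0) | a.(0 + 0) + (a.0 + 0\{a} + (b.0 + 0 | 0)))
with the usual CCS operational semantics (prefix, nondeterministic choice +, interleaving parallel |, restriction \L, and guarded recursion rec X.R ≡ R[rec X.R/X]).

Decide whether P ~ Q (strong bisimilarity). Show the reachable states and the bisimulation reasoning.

P ~ Q

Reachable graph of P (4 states):
  p0 = b.((0\{b} + 0 | 0) | a.(0 + 0) + (a.0 + 0\{a} + (b.0 + (0 | 0 + 0)))) :: --b--▸ p1
  p1 = (0\{b} + 0 | 0) | a.(0 + 0) + (a.0 + 0\{a} + (b.0 + (0 | 0 + 0))) :: --a--▸ p2, --a--▸ p3, --b--▸ p3
  p2 = (0\{b} + 0 | 0) | (0 + 0) :: (no moves)
  p3 = 0 :: (no moves)
Reachable graph of Q (4 states):
  q0 = b.((0\{b} + 0 | 0) | a.(0 + 0) + (a.0 + 0\{a} + (b.0 + 0 | 0))) :: --b--▸ q1
  q1 = (0\{b} + 0 | 0) | a.(0 + 0) + (a.0 + 0\{a} + (b.0 + 0 | 0)) :: --a--▸ q2, --a--▸ q3, --b--▸ q3
  q2 = (0\{b} + 0 | 0) | (0 + 0) :: (no moves)
  q3 = 0 :: (no moves)
Bisimilarity quotient blocks:
  B0 = {p0, q0}
  B1 = {p1, q1}
  B2 = {p2, p3, q2, q3}
p0 ∈ B0, q0 ∈ B0 → same block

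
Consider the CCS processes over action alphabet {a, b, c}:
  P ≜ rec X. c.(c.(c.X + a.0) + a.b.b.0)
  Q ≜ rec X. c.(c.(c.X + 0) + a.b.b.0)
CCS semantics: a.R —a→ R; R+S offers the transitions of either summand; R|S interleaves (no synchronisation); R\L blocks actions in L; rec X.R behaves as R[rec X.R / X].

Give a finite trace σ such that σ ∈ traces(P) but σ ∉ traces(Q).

cca

Reachable graph of P (6 states):
  s0 = rec X. c.(c.(c.X + a.0) + a.b.b.0) :: —c→ s1
  s1 = c.(c.(rec X. c.(c.(c.X + a.0) + a.b.b.0)) + a.0) + a.b.b.0 :: —a→ s2, —c→ s3
  s2 = b.b.0 :: —b→ s4
  s3 = c.(rec X. c.(c.(c.X + a.0) + a.b.b.0)) + a.0 :: —a→ s5, —c→ s0
  s4 = b.0 :: —b→ s5
  s5 = 0 :: deadlocked
Reachable graph of Q (6 states):
  t0 = rec X. c.(c.(c.X + 0) + a.b.b.0) :: —c→ t1
  t1 = c.(c.(rec X. c.(c.(c.X + 0) + a.b.b.0)) + 0) + a.b.b.0 :: —a→ t2, —c→ t3
  t2 = b.b.0 :: —b→ t4
  t3 = c.(rec X. c.(c.(c.X + 0) + a.b.b.0)) + 0 :: —c→ t0
  t4 = b.0 :: —b→ t5
  t5 = 0 :: deadlocked
Run σ = ⟨cca⟩ on P: start {s0}
  step 1 (c): {s1}
  step 2 (c): {s3}
  step 3 (a): {s5}
  — P admits the full trace.
Run σ = ⟨cca⟩ on Q: start {t0}
  step 1 (c): {t1}
  step 2 (c): {t3}
  step 3 (a): ∅ (Q stuck)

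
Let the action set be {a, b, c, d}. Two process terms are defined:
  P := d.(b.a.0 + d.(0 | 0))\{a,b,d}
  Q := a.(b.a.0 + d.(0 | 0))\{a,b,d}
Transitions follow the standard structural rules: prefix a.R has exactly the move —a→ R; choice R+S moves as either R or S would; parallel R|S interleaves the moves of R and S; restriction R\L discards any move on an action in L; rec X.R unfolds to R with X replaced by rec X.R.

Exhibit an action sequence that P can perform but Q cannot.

Reachable graph of P (2 states):
  s0 = d.(b.a.0 + d.(0 | 0))\{a,b,d} | =d=> s1
  s1 = (b.a.0 + d.(0 | 0))\{a,b,d} | deadlocked
Reachable graph of Q (2 states):
  t0 = a.(b.a.0 + d.(0 | 0))\{a,b,d} | =a=> t1
  t1 = (b.a.0 + d.(0 | 0))\{a,b,d} | deadlocked
Executing d from P (initial set {s0}):
  step 1 (d): {s1}
  ✓ P
Executing d from Q (initial set {t0}):
  step 1 (d): ∅  — Q cannot continue

d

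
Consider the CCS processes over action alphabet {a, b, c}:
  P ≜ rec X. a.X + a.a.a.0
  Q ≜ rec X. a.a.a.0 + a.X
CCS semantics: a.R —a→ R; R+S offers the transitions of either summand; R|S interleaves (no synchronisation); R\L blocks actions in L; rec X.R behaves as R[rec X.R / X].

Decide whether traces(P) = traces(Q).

YES

P's transition system — 4 states:
  p0 = rec X. a.X + a.a.a.0 :: -a-> p0, -a-> p1
  p1 = a.a.0 :: -a-> p2
  p2 = a.0 :: -a-> p3
  p3 = 0 :: ∅
Q's transition system — 4 states:
  q0 = rec X. a.a.a.0 + a.X :: -a-> q0, -a-> q1
  q1 = a.a.0 :: -a-> q2
  q2 = a.0 :: -a-> q3
  q3 = 0 :: ∅
Bisimilarity quotient blocks:
  B0 = {p0, q0}
  B1 = {p1, q1}
  B2 = {p2, q2}
  B3 = {p3, q3}
p0 ∈ B0, q0 ∈ B0 → same block
Bisimilar ⇒ trace-equivalent.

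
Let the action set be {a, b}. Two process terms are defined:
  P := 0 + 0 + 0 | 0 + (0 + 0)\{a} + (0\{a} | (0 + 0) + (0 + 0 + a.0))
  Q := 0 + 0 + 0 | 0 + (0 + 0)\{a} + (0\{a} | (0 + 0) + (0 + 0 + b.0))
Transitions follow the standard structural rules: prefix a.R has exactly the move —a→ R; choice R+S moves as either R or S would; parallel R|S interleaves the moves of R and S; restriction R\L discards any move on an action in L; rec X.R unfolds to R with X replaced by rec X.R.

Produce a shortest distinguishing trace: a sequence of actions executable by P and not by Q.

Reachable graph of P (2 states):
  p0 = 0 + 0 + 0 | 0 + (0 + 0)\{a} + (0\{a} | (0 + 0) + (0 + 0 + a.0)) | -a-> p1
  p1 = 0 | stopped
Reachable graph of Q (2 states):
  q0 = 0 + 0 + 0 | 0 + (0 + 0)\{a} + (0\{a} | (0 + 0) + (0 + 0 + b.0)) | -b-> q1
  q1 = 0 | stopped
Executing a from P (initial set {p0}):
  [1] a ⇒ {p1}
  P completes σ.
Executing a from Q (initial set {q0}):
  [1] a ⇒ no successor for Q

a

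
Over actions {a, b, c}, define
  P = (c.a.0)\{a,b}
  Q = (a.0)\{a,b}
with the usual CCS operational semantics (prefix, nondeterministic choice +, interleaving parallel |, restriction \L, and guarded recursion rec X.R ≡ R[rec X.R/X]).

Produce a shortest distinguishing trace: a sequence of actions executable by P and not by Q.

P's transition system — 2 states:
  p0 = (c.a.0)\{a,b} ⊢ -c-> p1
  p1 = (a.0)\{a,b} ⊢ stopped
Q's transition system — 1 states:
  q0 = (a.0)\{a,b} ⊢ stopped
Run σ = ⟨c⟩ on P: start {p0}
  step 1 (c): {p1}
  P completes σ.
Run σ = ⟨c⟩ on Q: start {q0}
  step 1 (c): ∅ (Q stuck)

c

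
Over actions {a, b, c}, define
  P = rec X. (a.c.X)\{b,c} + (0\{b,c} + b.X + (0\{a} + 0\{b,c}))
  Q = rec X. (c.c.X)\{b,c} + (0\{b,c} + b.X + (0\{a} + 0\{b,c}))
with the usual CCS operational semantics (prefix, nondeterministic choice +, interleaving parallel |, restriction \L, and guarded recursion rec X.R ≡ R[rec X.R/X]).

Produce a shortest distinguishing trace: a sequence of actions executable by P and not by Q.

a

Reachable graph of P (2 states):
  m0 = rec X. (a.c.X)\{b,c} + (0\{b,c} + b.X + (0\{a} + 0\{b,c})) ⊢ -a-> m1, -b-> m0
  m1 = (c.(rec X. (a.c.X)\{b,c} + (0\{b,c} + b.X + (0\{a} + 0\{b,c}))))\{b,c} ⊢ stopped
Reachable graph of Q (1 states):
  n0 = rec X. (c.c.X)\{b,c} + (0\{b,c} + b.X + (0\{a} + 0\{b,c})) ⊢ -b-> n0
Trace ⟨a⟩ through P, begin at {m0}:
  [1] a ⇒ {m1}
  ✓ P
Trace ⟨a⟩ through Q, begin at {n0}:
  [1] a ⇒ ∅  — Q cannot continue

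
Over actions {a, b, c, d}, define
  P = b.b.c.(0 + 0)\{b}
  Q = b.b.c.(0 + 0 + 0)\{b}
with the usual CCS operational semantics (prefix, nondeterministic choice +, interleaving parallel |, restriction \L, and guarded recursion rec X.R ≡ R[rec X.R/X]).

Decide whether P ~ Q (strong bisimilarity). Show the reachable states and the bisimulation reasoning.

bisimilar

LTS(P): 4 reachable states
  s0 = b.b.c.(0 + 0)\{b} → ··b··> s1
  s1 = b.c.(0 + 0)\{b} → ··b··> s2
  s2 = c.(0 + 0)\{b} → ··c··> s3
  s3 = (0 + 0)\{b} → stopped
LTS(Q): 4 reachable states
  t0 = b.b.c.(0 + 0 + 0)\{b} → ··b··> t1
  t1 = b.c.(0 + 0 + 0)\{b} → ··b··> t2
  t2 = c.(0 + 0 + 0)\{b} → ··c··> t3
  t3 = (0 + 0 + 0)\{b} → stopped
Bisimilarity quotient blocks:
  B0 = {s0, t0}
  B1 = {s1, t1}
  B2 = {s2, t2}
  B3 = {s3, t3}
s0 ∈ B0, t0 ∈ B0 → same block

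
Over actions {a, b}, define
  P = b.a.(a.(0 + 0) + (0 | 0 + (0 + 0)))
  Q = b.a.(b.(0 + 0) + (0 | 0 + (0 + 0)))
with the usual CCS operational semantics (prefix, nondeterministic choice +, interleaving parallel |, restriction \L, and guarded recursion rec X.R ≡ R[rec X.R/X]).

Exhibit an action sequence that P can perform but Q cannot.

LTS(P): 4 reachable states
  m0 = b.a.(a.(0 + 0) + (0 | 0 + (0 + 0))) → —b→ m1
  m1 = a.(a.(0 + 0) + (0 | 0 + (0 + 0))) → —a→ m2
  m2 = a.(0 + 0) + (0 | 0 + (0 + 0)) → —a→ m3
  m3 = 0 + 0 → ∅
LTS(Q): 4 reachable states
  n0 = b.a.(b.(0 + 0) + (0 | 0 + (0 + 0))) → —b→ n1
  n1 = a.(b.(0 + 0) + (0 | 0 + (0 + 0))) → —a→ n2
  n2 = b.(0 + 0) + (0 | 0 + (0 + 0)) → —b→ n3
  n3 = 0 + 0 → ∅
Executing baa from P (initial set {m0}):
  [1] b ⇒ {m1}
  [2] a ⇒ {m2}
  [3] a ⇒ {m3}
  — P admits the full trace.
Executing baa from Q (initial set {n0}):
  [1] b ⇒ {n1}
  [2] a ⇒ {n2}
  [3] a ⇒ ∅ (Q stuck)

baa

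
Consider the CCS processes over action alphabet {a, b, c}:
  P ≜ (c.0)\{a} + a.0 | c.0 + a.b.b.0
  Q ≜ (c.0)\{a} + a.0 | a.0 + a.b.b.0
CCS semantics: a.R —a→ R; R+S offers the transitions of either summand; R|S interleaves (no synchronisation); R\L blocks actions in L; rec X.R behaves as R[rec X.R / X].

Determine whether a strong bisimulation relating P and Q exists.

Reachable graph of P (8 states):
  m0 = (c.0)\{a} + a.0 | c.0 + a.b.b.0 | --a--▸ m1, --a--▸ m2, --c--▸ m3, --c--▸ m4
  m1 = 0 | c.0 | --c--▸ m5
  m2 = b.b.0 | --b--▸ m6
  m3 = 0\{a} | (no moves)
  m4 = a.0 | 0 | --a--▸ m5
  m5 = 0 | 0 | (no moves)
  m6 = b.0 | --b--▸ m7
  m7 = 0 | (no moves)
Reachable graph of Q (8 states):
  n0 = (c.0)\{a} + a.0 | a.0 + a.b.b.0 | --a--▸ n1, --a--▸ n2, --a--▸ n3, --c--▸ n4
  n1 = 0 | a.0 | --a--▸ n5
  n2 = a.0 | 0 | --a--▸ n5
  n3 = b.b.0 | --b--▸ n6
  n4 = 0\{a} | (no moves)
  n5 = 0 | 0 | (no moves)
  n6 = b.0 | --b--▸ n7
  n7 = 0 | (no moves)
Bisimilarity quotient blocks:
  B0 = {m0}
  B1 = {m3, m5, m7, n4, n5, n7}
  B2 = {m2, n3}
  B3 = {m6, n6}
  B4 = {m4, n1, n2}
  B5 = {m1}
  B6 = {n0}
m0 ∈ B0, n0 ∈ B6 → different blocks

NO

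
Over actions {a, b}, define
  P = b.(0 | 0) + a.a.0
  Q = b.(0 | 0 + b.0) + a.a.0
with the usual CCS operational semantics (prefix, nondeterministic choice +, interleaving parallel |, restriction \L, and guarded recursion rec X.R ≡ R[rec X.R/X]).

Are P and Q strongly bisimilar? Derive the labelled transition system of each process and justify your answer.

NO

LTS(P): 4 reachable states
  p0 = b.(0 | 0) + a.a.0 | =a=> p1, =b=> p2
  p1 = a.0 | =a=> p3
  p2 = 0 | 0 | deadlocked
  p3 = 0 | deadlocked
LTS(Q): 4 reachable states
  q0 = b.(0 | 0 + b.0) + a.a.0 | =a=> q1, =b=> q2
  q1 = a.0 | =a=> q3
  q2 = 0 | 0 + b.0 | =b=> q3
  q3 = 0 | deadlocked
Partition-refinement fixed point:
  B0 = {p0}
  B1 = {p2, p3, q3}
  B2 = {p1, q1}
  B3 = {q0}
  B4 = {q2}
p0 ∈ B0, q0 ∈ B3 → different blocks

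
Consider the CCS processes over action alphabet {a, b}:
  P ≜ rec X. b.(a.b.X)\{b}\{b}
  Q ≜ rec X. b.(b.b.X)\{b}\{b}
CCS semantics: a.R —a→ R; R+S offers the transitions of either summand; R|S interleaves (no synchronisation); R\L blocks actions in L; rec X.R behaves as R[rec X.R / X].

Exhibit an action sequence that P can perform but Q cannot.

LTS(P): 3 reachable states
  m0 = rec X. b.(a.b.X)\{b}\{b} has moves =b=> m1
  m1 = (a.b.(rec X. b.(a.b.X)\{b}\{b}))\{b}\{b} has moves =a=> m2
  m2 = (b.(rec X. b.(a.b.X)\{b}\{b}))\{b}\{b} has moves (no moves)
LTS(Q): 2 reachable states
  n0 = rec X. b.(b.b.X)\{b}\{b} has moves =b=> n1
  n1 = (b.b.(rec X. b.(b.b.X)\{b}\{b}))\{b}\{b} has moves (no moves)
Executing ba from P (initial set {m0}):
  [1] b ⇒ {m1}
  [2] a ⇒ {m2}
  — P admits the full trace.
Executing ba from Q (initial set {n0}):
  [1] b ⇒ {n1}
  [2] a ⇒ ∅ (Q stuck)

ba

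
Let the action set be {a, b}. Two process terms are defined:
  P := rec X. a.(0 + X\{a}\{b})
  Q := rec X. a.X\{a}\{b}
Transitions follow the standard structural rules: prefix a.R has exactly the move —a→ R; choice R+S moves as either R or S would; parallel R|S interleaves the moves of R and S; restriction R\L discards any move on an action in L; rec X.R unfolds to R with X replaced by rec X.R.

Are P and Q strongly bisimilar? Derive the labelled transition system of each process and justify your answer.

bisimilar

LTS(P): 2 reachable states
  p0 = rec X. a.(0 + X\{a}\{b}) ⊢ —a→ p1
  p1 = 0 + (rec X. a.(0 + X\{a}\{b}))\{a}\{b} ⊢ ∅
LTS(Q): 2 reachable states
  q0 = rec X. a.X\{a}\{b} ⊢ —a→ q1
  q1 = (rec X. a.X\{a}\{b})\{a}\{b} ⊢ ∅
Coarsest stable partition (strong bisimilarity classes):
  B0 = {p0, q0}
  B1 = {p1, q1}
p0 ∈ B0, q0 ∈ B0 → same block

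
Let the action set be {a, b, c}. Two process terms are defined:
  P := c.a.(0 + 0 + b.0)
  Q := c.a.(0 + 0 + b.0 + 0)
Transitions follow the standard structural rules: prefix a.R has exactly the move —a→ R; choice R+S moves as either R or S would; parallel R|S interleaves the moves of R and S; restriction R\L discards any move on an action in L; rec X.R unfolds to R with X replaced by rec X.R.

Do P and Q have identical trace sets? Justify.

traces(P) = traces(Q)

P's transition system — 4 states:
  s0 = c.a.(0 + 0 + b.0) :: —c→ s1
  s1 = a.(0 + 0 + b.0) :: —a→ s2
  s2 = 0 + 0 + b.0 :: —b→ s3
  s3 = 0 :: stopped
Q's transition system — 4 states:
  t0 = c.a.(0 + 0 + b.0 + 0) :: —c→ t1
  t1 = a.(0 + 0 + b.0 + 0) :: —a→ t2
  t2 = 0 + 0 + b.0 + 0 :: —b→ t3
  t3 = 0 :: stopped
Coarsest stable partition (strong bisimilarity classes):
  B0 = {s0, t0}
  B1 = {s1, t1}
  B2 = {s2, t2}
  B3 = {s3, t3}
s0 ∈ B0, t0 ∈ B0 → same block
Bisimilar ⇒ trace-equivalent.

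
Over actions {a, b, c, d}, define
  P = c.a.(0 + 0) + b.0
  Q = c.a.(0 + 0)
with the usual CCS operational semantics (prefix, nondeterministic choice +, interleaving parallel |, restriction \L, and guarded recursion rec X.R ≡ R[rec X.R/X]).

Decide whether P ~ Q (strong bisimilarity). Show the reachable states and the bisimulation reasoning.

P ≁ Q

Reachable graph of P (4 states):
  m0 = c.a.(0 + 0) + b.0 → —b→ m1, —c→ m2
  m1 = 0 → (no moves)
  m2 = a.(0 + 0) → —a→ m3
  m3 = 0 + 0 → (no moves)
Reachable graph of Q (3 states):
  n0 = c.a.(0 + 0) → —c→ n1
  n1 = a.(0 + 0) → —a→ n2
  n2 = 0 + 0 → (no moves)
Bisimilarity quotient blocks:
  B0 = {m0}
  B1 = {m2, n1}
  B2 = {m1, m3, n2}
  B3 = {n0}
m0 ∈ B0, n0 ∈ B3 → different blocks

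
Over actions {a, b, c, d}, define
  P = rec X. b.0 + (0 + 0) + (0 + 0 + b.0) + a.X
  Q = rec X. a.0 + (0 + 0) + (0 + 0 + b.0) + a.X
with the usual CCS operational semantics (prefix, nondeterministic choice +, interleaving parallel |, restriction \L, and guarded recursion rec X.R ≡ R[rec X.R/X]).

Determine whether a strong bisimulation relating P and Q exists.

Reachable graph of P (2 states):
  p0 = rec X. b.0 + (0 + 0) + (0 + 0 + b.0) + a.X :: ··a··> p0, ··b··> p1
  p1 = 0 :: ·
Reachable graph of Q (2 states):
  q0 = rec X. a.0 + (0 + 0) + (0 + 0 + b.0) + a.X :: ··a··> q0, ··a··> q1, ··b··> q1
  q1 = 0 :: ·
Partition-refinement fixed point:
  B0 = {p0}
  B1 = {p1, q1}
  B2 = {q0}
p0 ∈ B0, q0 ∈ B2 → different blocks

not bisimilar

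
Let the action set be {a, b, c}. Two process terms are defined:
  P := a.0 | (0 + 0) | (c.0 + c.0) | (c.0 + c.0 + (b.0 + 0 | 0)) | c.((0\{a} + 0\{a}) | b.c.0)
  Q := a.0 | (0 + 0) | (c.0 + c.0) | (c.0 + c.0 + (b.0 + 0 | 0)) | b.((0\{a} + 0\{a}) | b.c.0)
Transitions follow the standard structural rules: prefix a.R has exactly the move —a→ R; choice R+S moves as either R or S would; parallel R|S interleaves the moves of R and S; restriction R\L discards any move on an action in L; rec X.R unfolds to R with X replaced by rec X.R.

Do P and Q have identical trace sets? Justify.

P's transition system — 32 states:
  p0 = a.0 | (0 + 0) | (c.0 + c.0) | (c.0 + c.0 + (b.0 + 0 | 0)) | c.((0\{a} + 0\{a}) | b.c.0) → =a=> p1, =b=> p2, =c=> p2, =c=> p3, =c=> p4
  p1 = 0 | (0 + 0) | (c.0 + c.0) | (c.0 + c.0 + (b.0 + 0 | 0)) | c.((0\{a} + 0\{a}) | b.c.0) → =b=> p5, =c=> p5, =c=> p6, =c=> p7
  p2 = a.0 | (0 + 0) | (c.0 + c.0) | 0 | c.((0\{a} + 0\{a}) | b.c.0) → =a=> p5, =c=> p8, =c=> p9
  p3 = a.0 | (0 + 0) | (c.0 + c.0) | (c.0 + c.0 + (b.0 + 0 | 0)) | ((0\{a} + 0\{a}) | b.c.0) → =a=> p6, =b=> p10, =b=> p8, =c=> p11, =c=> p8
  p4 = a.0 | (0 + 0) | 0 | (c.0 + c.0 + (b.0 + 0 | 0)) | c.((0\{a} + 0\{a}) | b.c.0) → =a=> p7, =b=> p9, =c=> p11, =c=> p9
  p5 = 0 | (0 + 0) | (c.0 + c.0) | 0 | c.((0\{a} + 0\{a}) | b.c.0) → =c=> p12, =c=> p13
  p6 = 0 | (0 + 0) | (c.0 + c.0) | (c.0 + c.0 + (b.0 + 0 | 0)) | ((0\{a} + 0\{a}) | b.c.0) → =b=> p12, =b=> p14, =c=> p12, =c=> p15
  p7 = 0 | (0 + 0) | 0 | (c.0 + c.0 + (b.0 + 0 | 0)) | c.((0\{a} + 0\{a}) | b.c.0) → =b=> p13, =c=> p13, =c=> p15
  p8 = a.0 | (0 + 0) | (c.0 + c.0) | 0 | ((0\{a} + 0\{a}) | b.c.0) → =a=> p12, =b=> p16, =c=> p17
  p9 = a.0 | (0 + 0) | 0 | 0 | c.((0\{a} + 0\{a}) | b.c.0) → =a=> p13, =c=> p17
  p10 = a.0 | (0 + 0) | (c.0 + c.0) | (c.0 + c.0 + (b.0 + 0 | 0)) | ((0\{a} + 0\{a}) | c.0) → =a=> p14, =b=> p16, =c=> p16, =c=> p18, =c=> p19
  p11 = a.0 | (0 + 0) | 0 | (c.0 + c.0 + (b.0 + 0 | 0)) | ((0\{a} + 0\{a}) | b.c.0) → =a=> p15, =b=> p17, =b=> p19, =c=> p17
  p12 = 0 | (0 + 0) | (c.0 + c.0) | 0 | ((0\{a} + 0\{a}) | b.c.0) → =b=> p20, =c=> p21
  p13 = 0 | (0 + 0) | 0 | 0 | c.((0\{a} + 0\{a}) | b.c.0) → =c=> p21
  p14 = 0 | (0 + 0) | (c.0 + c.0) | (c.0 + c.0 + (b.0 + 0 | 0)) | ((0\{a} + 0\{a}) | c.0) → =b=> p20, =c=> p20, =c=> p22, =c=> p23
  p15 = 0 | (0 + 0) | 0 | (c.0 + c.0 + (b.0 + 0 | 0)) | ((0\{a} + 0\{a}) | b.c.0) → =b=> p21, =b=> p23, =c=> p21
  p16 = a.0 | (0 + 0) | (c.0 + c.0) | 0 | ((0\{a} + 0\{a}) | c.0) → =a=> p20, =c=> p24, =c=> p25
  p17 = a.0 | (0 + 0) | 0 | 0 | ((0\{a} + 0\{a}) | b.c.0) → =a=> p21, =b=> p25
  p18 = a.0 | (0 + 0) | (c.0 + c.0) | (c.0 + c.0 + (b.0 + 0 | 0)) | ((0\{a} + 0\{a}) | 0) → =a=> p22, =b=> p24, =c=> p24, =c=> p26
  p19 = a.0 | (0 + 0) | 0 | (c.0 + c.0 + (b.0 + 0 | 0)) | ((0\{a} + 0\{a}) | c.0) → =a=> p23, =b=> p25, =c=> p25, =c=> p26
  p20 = 0 | (0 + 0) | (c.0 + c.0) | 0 | ((0\{a} + 0\{a}) | c.0) → =c=> p27, =c=> p28
  p21 = 0 | (0 + 0) | 0 | 0 | ((0\{a} + 0\{a}) | b.c.0) → =b=> p28
  p22 = 0 | (0 + 0) | (c.0 + c.0) | (c.0 + c.0 + (b.0 + 0 | 0)) | ((0\{a} + 0\{a}) | 0) → =b=> p27, =c=> p27, =c=> p29
  p23 = 0 | (0 + 0) | 0 | (c.0 + c.0 + (b.0 + 0 | 0)) | ((0\{a} + 0\{a}) | c.0) → =b=> p28, =c=> p28, =c=> p29
  p24 = a.0 | (0 + 0) | (c.0 + c.0) | 0 | ((0\{a} + 0\{a}) | 0) → =a=> p27, =c=> p30
  p25 = a.0 | (0 + 0) | 0 | 0 | ((0\{a} + 0\{a}) | c.0) → =a=> p28, =c=> p30
  p26 = a.0 | (0 + 0) | 0 | (c.0 + c.0 + (b.0 + 0 | 0)) | ((0\{a} + 0\{a}) | 0) → =a=> p29, =b=> p30, =c=> p30
  p27 = 0 | (0 + 0) | (c.0 + c.0) | 0 | ((0\{a} + 0\{a}) | 0) → =c=> p31
  p28 = 0 | (0 + 0) | 0 | 0 | ((0\{a} + 0\{a}) | c.0) → =c=> p31
  p29 = 0 | (0 + 0) | 0 | (c.0 + c.0 + (b.0 + 0 | 0)) | ((0\{a} + 0\{a}) | 0) → =b=> p31, =c=> p31
  p30 = a.0 | (0 + 0) | 0 | 0 | ((0\{a} + 0\{a}) | 0) → =a=> p31
  p31 = 0 | (0 + 0) | 0 | 0 | ((0\{a} + 0\{a}) | 0) → ·
Q's transition system — 32 states:
  q0 = a.0 | (0 + 0) | (c.0 + c.0) | (c.0 + c.0 + (b.0 + 0 | 0)) | b.((0\{a} + 0\{a}) | b.c.0) → =a=> q1, =b=> q2, =b=> q3, =c=> q3, =c=> q4
  q1 = 0 | (0 + 0) | (c.0 + c.0) | (c.0 + c.0 + (b.0 + 0 | 0)) | b.((0\{a} + 0\{a}) | b.c.0) → =b=> q5, =b=> q6, =c=> q6, =c=> q7
  q2 = a.0 | (0 + 0) | (c.0 + c.0) | (c.0 + c.0 + (b.0 + 0 | 0)) | ((0\{a} + 0\{a}) | b.c.0) → =a=> q5, =b=> q8, =b=> q9, =c=> q10, =c=> q9
  q3 = a.0 | (0 + 0) | (c.0 + c.0) | 0 | b.((0\{a} + 0\{a}) | b.c.0) → =a=> q6, =b=> q9, =c=> q11
  q4 = a.0 | (0 + 0) | 0 | (c.0 + c.0 + (b.0 + 0 | 0)) | b.((0\{a} + 0\{a}) | b.c.0) → =a=> q7, =b=> q10, =b=> q11, =c=> q11
  q5 = 0 | (0 + 0) | (c.0 + c.0) | (c.0 + c.0 + (b.0 + 0 | 0)) | ((0\{a} + 0\{a}) | b.c.0) → =b=> q12, =b=> q13, =c=> q13, =c=> q14
  q6 = 0 | (0 + 0) | (c.0 + c.0) | 0 | b.((0\{a} + 0\{a}) | b.c.0) → =b=> q13, =c=> q15
  q7 = 0 | (0 + 0) | 0 | (c.0 + c.0 + (b.0 + 0 | 0)) | b.((0\{a} + 0\{a}) | b.c.0) → =b=> q14, =b=> q15, =c=> q15
  q8 = a.0 | (0 + 0) | (c.0 + c.0) | (c.0 + c.0 + (b.0 + 0 | 0)) | ((0\{a} + 0\{a}) | c.0) → =a=> q12, =b=> q16, =c=> q16, =c=> q17, =c=> q18
  q9 = a.0 | (0 + 0) | (c.0 + c.0) | 0 | ((0\{a} + 0\{a}) | b.c.0) → =a=> q13, =b=> q16, =c=> q19
  q10 = a.0 | (0 + 0) | 0 | (c.0 + c.0 + (b.0 + 0 | 0)) | ((0\{a} + 0\{a}) | b.c.0) → =a=> q14, =b=> q18, =b=> q19, =c=> q19
  q11 = a.0 | (0 + 0) | 0 | 0 | b.((0\{a} + 0\{a}) | b.c.0) → =a=> q15, =b=> q19
  q12 = 0 | (0 + 0) | (c.0 + c.0) | (c.0 + c.0 + (b.0 + 0 | 0)) | ((0\{a} + 0\{a}) | c.0) → =b=> q20, =c=> q20, =c=> q21, =c=> q22
  q13 = 0 | (0 + 0) | (c.0 + c.0) | 0 | ((0\{a} + 0\{a}) | b.c.0) → =b=> q20, =c=> q23
  q14 = 0 | (0 + 0) | 0 | (c.0 + c.0 + (b.0 + 0 | 0)) | ((0\{a} + 0\{a}) | b.c.0) → =b=> q22, =b=> q23, =c=> q23
  q15 = 0 | (0 + 0) | 0 | 0 | b.((0\{a} + 0\{a}) | b.c.0) → =b=> q23
  q16 = a.0 | (0 + 0) | (c.0 + c.0) | 0 | ((0\{a} + 0\{a}) | c.0) → =a=> q20, =c=> q24, =c=> q25
  q17 = a.0 | (0 + 0) | (c.0 + c.0) | (c.0 + c.0 + (b.0 + 0 | 0)) | ((0\{a} + 0\{a}) | 0) → =a=> q21, =b=> q24, =c=> q24, =c=> q26
  q18 = a.0 | (0 + 0) | 0 | (c.0 + c.0 + (b.0 + 0 | 0)) | ((0\{a} + 0\{a}) | c.0) → =a=> q22, =b=> q25, =c=> q25, =c=> q26
  q19 = a.0 | (0 + 0) | 0 | 0 | ((0\{a} + 0\{a}) | b.c.0) → =a=> q23, =b=> q25
  q20 = 0 | (0 + 0) | (c.0 + c.0) | 0 | ((0\{a} + 0\{a}) | c.0) → =c=> q27, =c=> q28
  q21 = 0 | (0 + 0) | (c.0 + c.0) | (c.0 + c.0 + (b.0 + 0 | 0)) | ((0\{a} + 0\{a}) | 0) → =b=> q27, =c=> q27, =c=> q29
  q22 = 0 | (0 + 0) | 0 | (c.0 + c.0 + (b.0 + 0 | 0)) | ((0\{a} + 0\{a}) | c.0) → =b=> q28, =c=> q28, =c=> q29
  q23 = 0 | (0 + 0) | 0 | 0 | ((0\{a} + 0\{a}) | b.c.0) → =b=> q28
  q24 = a.0 | (0 + 0) | (c.0 + c.0) | 0 | ((0\{a} + 0\{a}) | 0) → =a=> q27, =c=> q30
  q25 = a.0 | (0 + 0) | 0 | 0 | ((0\{a} + 0\{a}) | c.0) → =a=> q28, =c=> q30
  q26 = a.0 | (0 + 0) | 0 | (c.0 + c.0 + (b.0 + 0 | 0)) | ((0\{a} + 0\{a}) | 0) → =a=> q29, =b=> q30, =c=> q30
  q27 = 0 | (0 + 0) | (c.0 + c.0) | 0 | ((0\{a} + 0\{a}) | 0) → =c=> q31
  q28 = 0 | (0 + 0) | 0 | 0 | ((0\{a} + 0\{a}) | c.0) → =c=> q31
  q29 = 0 | (0 + 0) | 0 | (c.0 + c.0 + (b.0 + 0 | 0)) | ((0\{a} + 0\{a}) | 0) → =b=> q31, =c=> q31
  q30 = a.0 | (0 + 0) | 0 | 0 | ((0\{a} + 0\{a}) | 0) → =a=> q31
  q31 = 0 | (0 + 0) | 0 | 0 | ((0\{a} + 0\{a}) | 0) → ·
Executing ccc from P (initial set {p0}):
  step 1 (c): {p2, p3, p4}
  step 2 (c): {p11, p8, p9}
  step 3 (c): {p17}
  — P admits the full trace.
Executing ccc from Q (initial set {q0}):
  step 1 (c): {q3, q4}
  step 2 (c): {q11}
  step 3 (c): no successor for Q

NO — witness ⟨ccc⟩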